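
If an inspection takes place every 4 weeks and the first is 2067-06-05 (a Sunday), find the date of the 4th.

2067-08-28

The 4th occurrence is 3 intervals after the first: 3 × 28 = 84 days after 2067-06-05.
June has 30 days — 25 days to the end of June leaves 59.
July has 31 days (28 left).
28 days into August → 2067-08-28.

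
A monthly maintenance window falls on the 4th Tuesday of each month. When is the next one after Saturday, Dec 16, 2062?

Dec 26, 2062

Dec 2062 starts on a Friday; its first Tuesday is the 5th, so the 4th Tuesday is the 26th — Dec 26, 2062.
Dec 26, 2062 is after Dec 16, 2062, so that is the next one.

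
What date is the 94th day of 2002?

2002-04-04

January has 31 days (94 − 31 = 63 remain).
February has 28 days (63 − 28 = 35 remain).
March has 31 days (35 − 31 = 4 remain).
4 into April → April 4.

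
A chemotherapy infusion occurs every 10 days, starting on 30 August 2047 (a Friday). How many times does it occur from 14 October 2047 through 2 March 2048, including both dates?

Occurrences land 10·i days after 30 August 2047 for i = 0, 1, 2, …
14 October 2047 is 45 days after the start; 45 ÷ 10 = 4 remainder 5; since the remainder is 5, round up to i = 5. First occurrence in the window: #6 on 19 October 2047 (5×10 = 50 days in).
2 March 2048 is 185 days after the start; 185 ÷ 10 = 18 remainder 5. Last occurrence in the window: #19 on 26 February 2048.
Occurrences #6 through #19: 14 in total.

14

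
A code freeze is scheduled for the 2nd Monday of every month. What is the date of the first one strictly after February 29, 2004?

February 2004 starts on a Sunday; its first Monday is the 2nd, so the 2nd Monday is the 9th — February 9, 2004.
That is not after February 29, 2004, so look at March 2004.
March 2004 starts on a Monday; its first Monday is the 1st, so the 2nd Monday is the 8th — March 8, 2004.

March 8, 2004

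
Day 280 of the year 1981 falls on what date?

1981-10-07

January has 31 days (280 − 31 = 249 remain).
February has 28 days (249 − 28 = 221 remain).
March has 31 days (221 − 31 = 190 remain).
April has 30 days (190 − 30 = 160 remain).
May has 31 days (160 − 31 = 129 remain).
June has 30 days (129 − 30 = 99 remain).
July has 31 days (99 − 31 = 68 remain).
August has 31 days (68 − 31 = 37 remain).
September has 30 days (37 − 30 = 7 remain).
7 into October → October 7.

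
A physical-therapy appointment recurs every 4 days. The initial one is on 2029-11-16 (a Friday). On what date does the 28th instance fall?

2030-03-04

The 28th occurrence is 27 intervals after the first: 27 × 4 = 108 days after 2029-11-16.
November has 30 days — 14 days to the end of November leaves 94.
December has 31 days (63 left).
January has 31 days (32 left).
February has 28 days (4 left).
4 days into March → 2030-03-04.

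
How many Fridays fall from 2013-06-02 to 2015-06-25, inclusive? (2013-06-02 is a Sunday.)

107

2013-06-02 is a Sunday; the first Friday on or after it is 2013-06-07 (5 days later).
From 2013-06-07 to 2015-06-25: 207 + 365 + 176 = 748 days (rest of 2013, 2014, to 2015-06-25 in 2015).
748 ÷ 7 = 106 full weeks with remainder 6, so 106 more Fridays after the first → 107.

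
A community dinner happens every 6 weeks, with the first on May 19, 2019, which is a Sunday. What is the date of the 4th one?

September 22, 2019

The 4th occurrence is 3 intervals after the first: 3 × 42 = 126 days after May 19, 2019.
May has 31 days — 12 days to the end of May leaves 114.
June has 30 days (84 left).
July has 31 days (53 left).
August has 31 days (22 left).
22 days into September → September 22, 2019.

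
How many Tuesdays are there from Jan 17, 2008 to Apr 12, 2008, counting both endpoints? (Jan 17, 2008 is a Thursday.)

Jan 17, 2008 is a Thursday; the first Tuesday on or after it is Jan 22, 2008 (5 days later).
From Jan 22, 2008 to Apr 12, 2008: 9 + 29 + 31 + 12 = 81 days (rest of Jan, Feb, Mar, Apr).
81 ÷ 7 = 11 full weeks with remainder 4, so 11 more Tuesdays after the first → 12.

12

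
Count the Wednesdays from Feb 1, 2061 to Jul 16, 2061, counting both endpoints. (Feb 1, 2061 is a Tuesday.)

Feb 1, 2061 is a Tuesday; the first Wednesday on or after it is Feb 2, 2061 (1 day later).
From Feb 2, 2061 to Jul 16, 2061: 26 + 31 + 30 + 31 + 30 + 16 = 164 days (rest of Feb, Mar, Apr, May, Jun, Jul).
164 ÷ 7 = 23 full weeks with remainder 3, so 23 more Wednesdays after the first → 24.

24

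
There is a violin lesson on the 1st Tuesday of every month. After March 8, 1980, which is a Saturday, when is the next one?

April 1, 1980

March 1980 starts on a Saturday, so its 1st Tuesday is March 4, 1980 (3 days in).
That is not after March 8, 1980, so look at April 1980.
April 1980 starts on a Tuesday, so its 1st Tuesday is April 1, 1980.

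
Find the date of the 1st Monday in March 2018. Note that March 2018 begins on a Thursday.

March 2018 begins on a Thursday, so the first Monday is March 5 (4 days later).

March 5, 2018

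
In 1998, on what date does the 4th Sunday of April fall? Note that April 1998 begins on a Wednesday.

April 1998 begins on a Wednesday, so the first Sunday is April 5 (4 days later).
The 4th Sunday is 3 weeks later: 5 + 21 = 26.

1998-04-26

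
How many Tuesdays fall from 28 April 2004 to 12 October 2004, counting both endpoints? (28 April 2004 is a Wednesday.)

24

28 April 2004 is a Wednesday; the first Tuesday on or after it is 4 May 2004 (6 days later).
From 4 May 2004 to 12 October 2004: 27 + 30 + 31 + 31 + 30 + 12 = 161 days (rest of May, June, July, August, September, October).
161 ÷ 7 = 23 full weeks with remainder 0, so 23 more Tuesdays after the first → 24.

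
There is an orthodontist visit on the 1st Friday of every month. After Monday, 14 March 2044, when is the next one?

March 2044 starts on a Tuesday, so its 1st Friday is 4 March 2044 (3 days in).
That is not after 14 March 2044, so look at April 2044.
April 2044 starts on a Friday, so its 1st Friday is 1 April 2044.

1 April 2044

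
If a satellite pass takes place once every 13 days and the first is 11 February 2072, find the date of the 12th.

The 12th occurrence is 11 intervals after the first: 11 × 13 = 143 days after 11 February 2072.
February has 29 days — 18 days to the end of February leaves 125.
March has 31 days (94 left).
April has 30 days (64 left).
May has 31 days (33 left).
June has 30 days (3 left).
3 days into July → 3 July 2072.

3 July 2072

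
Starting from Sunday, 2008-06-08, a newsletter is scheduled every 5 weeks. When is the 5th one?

2008-10-26

The 5th occurrence is 4 intervals after the first: 4 × 35 = 140 days after 2008-06-08.
June has 30 days — 22 days to the end of June leaves 118.
July has 31 days (87 left).
August has 31 days (56 left).
September has 30 days (26 left).
26 days into October → 2008-10-26.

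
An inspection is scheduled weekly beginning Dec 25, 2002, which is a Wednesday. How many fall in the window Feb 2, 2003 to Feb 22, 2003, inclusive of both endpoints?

Occurrences land 7·i days after Dec 25, 2002 for i = 0, 1, 2, …
Feb 2, 2003 is 39 days after the start; 39 ÷ 7 = 5 remainder 4; since the remainder is 4, round up to i = 6. First occurrence in the window: #7 on Feb 5, 2003 (6×7 = 42 days in).
Feb 22, 2003 is 59 days after the start; 59 ÷ 7 = 8 remainder 3. Last occurrence in the window: #9 on Feb 19, 2003.
Occurrences #7 through #9: 3 in total.

3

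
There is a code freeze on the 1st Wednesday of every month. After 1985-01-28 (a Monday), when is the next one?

1985-02-06

January 1985 starts on a Tuesday, so its 1st Wednesday is 1985-01-02 (1 day in).
That is not after 1985-01-28, so look at February 1985.
February 1985 starts on a Friday, so its 1st Wednesday is 1985-02-06 (5 days in).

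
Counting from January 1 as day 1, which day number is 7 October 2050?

Days in months before October: 31 + 28 + 31 + 30 + 31 + 30 + 31 + 31 + 30 = 273.
Plus 7 days into October → day 280.

280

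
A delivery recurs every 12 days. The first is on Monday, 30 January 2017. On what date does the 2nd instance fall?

The 2nd occurrence is 1 interval after the first: 1 × 12 = 12 days after 30 January 2017.
January has 31 days — 1 day to the end of January leaves 11.
11 days into February → 11 February 2017.

11 February 2017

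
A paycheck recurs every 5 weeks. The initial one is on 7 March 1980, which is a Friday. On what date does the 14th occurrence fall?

The 14th occurrence is 13 intervals after the first: 13 × 35 = 455 days after 7 March 1980.
March has 31 days — 24 days to the end of March leaves 431.
From end of March to end of 1980 is 275 days (156 left).
January has 31 days (125 left).
February has 28 days (97 left).
March has 31 days (66 left).
April has 30 days (36 left).
May has 31 days (5 left).
5 days into June → 5 June 1981.

5 June 1981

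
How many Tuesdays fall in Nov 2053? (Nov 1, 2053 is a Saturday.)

4

Nov 1, 2053 is a Saturday; the first Tuesday on or after it is Nov 4, 2053 (3 days later).
From Nov 4, 2053 to Nov 30, 2053 is 30 − 4 = 26 days.
26 ÷ 7 = 3 full weeks with remainder 5, so 3 more Tuesdays after the first → 4.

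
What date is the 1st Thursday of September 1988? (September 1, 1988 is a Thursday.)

1 September 1988

September 1988 begins on a Thursday, so the first Thursday is September 1.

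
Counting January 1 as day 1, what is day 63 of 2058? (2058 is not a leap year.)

January has 31 days (63 − 31 = 32 remain).
February has 28 days (32 − 28 = 4 remain).
4 into March → March 4.

2058-03-04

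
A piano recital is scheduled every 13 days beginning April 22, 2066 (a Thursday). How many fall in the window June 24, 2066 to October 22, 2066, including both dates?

10

Occurrences land 13·i days after April 22, 2066 for i = 0, 1, 2, …
June 24, 2066 is 63 days after the start; 63 ÷ 13 = 4 remainder 11; since the remainder is 11, round up to i = 5. First occurrence in the window: #6 on June 26, 2066 (5×13 = 65 days in).
October 22, 2066 is 183 days after the start; 183 ÷ 13 = 14 remainder 1. Last occurrence in the window: #15 on October 21, 2066.
Occurrences #6 through #15: 10 in total.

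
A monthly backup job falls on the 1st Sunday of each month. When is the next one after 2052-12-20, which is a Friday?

2053-01-05

December 2052 starts on a Sunday, so its 1st Sunday is 2052-12-01.
That is not after 2052-12-20, so look at January 2053.
January 2053 starts on a Wednesday, so its 1st Sunday is 2053-01-05 (4 days in).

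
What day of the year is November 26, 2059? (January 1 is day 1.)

330

Days in months before November: 31 + 28 + 31 + 30 + 31 + 30 + 31 + 31 + 30 + 31 = 304.
Plus 26 days into November → day 330.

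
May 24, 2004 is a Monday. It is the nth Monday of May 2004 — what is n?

4th

Day 24 falls in week ⌈24/7⌉ of the month.
Days 1–7 hold the 1st Monday, 8–14 the 2nd, 15–21 the 3rd, 22–28 the 4th, 29–31 the 5th.
24 is in the range for the 4th.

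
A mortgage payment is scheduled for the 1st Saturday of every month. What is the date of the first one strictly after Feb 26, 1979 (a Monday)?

Mar 3, 1979

Feb 1979 starts on a Thursday, so its 1st Saturday is Feb 3, 1979 (2 days in).
That is not after Feb 26, 1979, so look at Mar 1979.
Mar 1979 starts on a Thursday, so its 1st Saturday is Mar 3, 1979 (2 days in).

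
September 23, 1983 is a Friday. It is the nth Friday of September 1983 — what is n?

Day 23 falls in week ⌈23/7⌉ of the month.
Days 1–7 hold the 1st Friday, 8–14 the 2nd, 15–21 the 3rd, 22–28 the 4th, 29–31 the 5th.
23 is in the range for the 4th.

4th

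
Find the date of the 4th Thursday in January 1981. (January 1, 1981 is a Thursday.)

January 1981 begins on a Thursday, so the first Thursday is January 1.
The 4th Thursday is 3 weeks later: 1 + 21 = 22.

22 January 1981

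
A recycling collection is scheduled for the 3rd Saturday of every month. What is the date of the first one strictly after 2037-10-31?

2037-11-21

October 2037 starts on a Thursday; its first Saturday is the 3rd, so the 3rd Saturday is the 17th — 2037-10-17.
That is not after 2037-10-31, so look at November 2037.
November 2037 starts on a Sunday; its first Saturday is the 7th, so the 3rd Saturday is the 21st — 2037-11-21.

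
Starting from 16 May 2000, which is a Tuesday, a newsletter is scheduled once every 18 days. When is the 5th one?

27 July 2000

The 5th occurrence is 4 intervals after the first: 4 × 18 = 72 days after 16 May 2000.
May has 31 days — 15 days to the end of May leaves 57.
June has 30 days (27 left).
27 days into July → 27 July 2000.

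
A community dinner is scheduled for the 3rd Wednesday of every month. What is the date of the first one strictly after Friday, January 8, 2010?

January 20, 2010

January 2010 starts on a Friday; its first Wednesday is the 6th, so the 3rd Wednesday is the 20th — January 20, 2010.
January 20, 2010 is after January 8, 2010, so that is the next one.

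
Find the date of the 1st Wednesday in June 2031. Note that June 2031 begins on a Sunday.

June 2031 begins on a Sunday, so the first Wednesday is June 4 (3 days later).

June 4, 2031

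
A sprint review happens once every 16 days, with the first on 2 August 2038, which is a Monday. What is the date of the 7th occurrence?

The 7th occurrence is 6 intervals after the first: 6 × 16 = 96 days after 2 August 2038.
August has 31 days — 29 days to the end of August leaves 67.
September has 30 days (37 left).
October has 31 days (6 left).
6 days into November → 6 November 2038.

6 November 2038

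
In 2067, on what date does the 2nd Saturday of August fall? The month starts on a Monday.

August 2067 begins on a Monday, so the first Saturday is August 6 (5 days later).
The 2nd Saturday is 1 weeks later: 6 + 7 = 13.

2067-08-13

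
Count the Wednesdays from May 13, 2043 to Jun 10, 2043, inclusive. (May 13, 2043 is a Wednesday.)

5

May 13, 2043 is a Wednesday; the first Wednesday on or after it is May 13, 2043.
From May 13, 2043 to Jun 10, 2043: 18 + 10 = 28 days (rest of May, Jun).
28 ÷ 7 = 4 full weeks with remainder 0, so 4 more Wednesdays after the first → 5.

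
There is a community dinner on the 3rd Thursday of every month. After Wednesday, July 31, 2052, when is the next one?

July 2052 starts on a Monday; its first Thursday is the 4th, so the 3rd Thursday is the 18th — July 18, 2052.
That is not after July 31, 2052, so look at August 2052.
August 2052 starts on a Thursday; its first Thursday is the 1st, so the 3rd Thursday is the 15th — August 15, 2052.

August 15, 2052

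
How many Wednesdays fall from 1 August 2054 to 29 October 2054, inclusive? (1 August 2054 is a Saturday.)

1 August 2054 is a Saturday; the first Wednesday on or after it is 5 August 2054 (4 days later).
From 5 August 2054 to 29 October 2054: 26 + 30 + 29 = 85 days (rest of August, September, October).
85 ÷ 7 = 12 full weeks with remainder 1, so 12 more Wednesdays after the first → 13.

13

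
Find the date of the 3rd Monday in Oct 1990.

The first Monday of Oct 1990 is Oct 1.
The 3rd Monday is 2 weeks later: 1 + 14 = 15.

Oct 15, 1990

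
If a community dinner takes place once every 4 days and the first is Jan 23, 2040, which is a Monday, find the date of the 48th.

Jul 29, 2040

The 48th occurrence is 47 intervals after the first: 47 × 4 = 188 days after Jan 23, 2040.
Jan has 31 days — 8 days to the end of Jan leaves 180.
Feb has 29 days (151 left).
Mar has 31 days (120 left).
Apr has 30 days (90 left).
May has 31 days (59 left).
Jun has 30 days (29 left).
29 days into Jul → Jul 29, 2040.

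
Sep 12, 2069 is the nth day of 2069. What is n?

255

Days in months before Sep: 31 + 28 + 31 + 30 + 31 + 30 + 31 + 31 = 243.
Plus 12 days into Sep → day 255.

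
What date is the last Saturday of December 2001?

29 December 2001

The first Saturday of December 2001 is December 1.
December 2001 has 31 days. Adding weeks: 1, 8, 15, 22, 29 — the last one ≤ 31 is the 29th.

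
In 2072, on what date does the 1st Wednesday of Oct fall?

Oct 5, 2072

The first Wednesday of Oct 2072 is Oct 5.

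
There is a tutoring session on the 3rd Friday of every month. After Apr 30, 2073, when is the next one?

Apr 2073 starts on a Saturday; its first Friday is the 7th, so the 3rd Friday is the 21st — Apr 21, 2073.
That is not after Apr 30, 2073, so look at May 2073.
May 2073 starts on a Monday; its first Friday is the 5th, so the 3rd Friday is the 19th — May 19, 2073.

May 19, 2073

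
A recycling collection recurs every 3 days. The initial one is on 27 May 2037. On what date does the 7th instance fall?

14 June 2037

The 7th occurrence is 6 intervals after the first: 6 × 3 = 18 days after 27 May 2037.
May has 31 days — 4 days to the end of May leaves 14.
14 days into June → 14 June 2037.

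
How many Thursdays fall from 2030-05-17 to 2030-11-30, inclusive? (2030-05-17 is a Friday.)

28

2030-05-17 is a Friday; the first Thursday on or after it is 2030-05-23 (6 days later).
From 2030-05-23 to 2030-11-30: 8 + 30 + 31 + 31 + 30 + 31 + 30 = 191 days (rest of May, June, July, August, September, October, November).
191 ÷ 7 = 27 full weeks with remainder 2, so 27 more Thursdays after the first → 28.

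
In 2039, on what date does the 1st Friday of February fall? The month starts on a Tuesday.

February 2039 begins on a Tuesday, so the first Friday is February 4 (3 days later).

2039-02-04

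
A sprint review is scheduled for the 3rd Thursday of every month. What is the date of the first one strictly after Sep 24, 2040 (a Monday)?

Oct 18, 2040

Sep 2040 starts on a Saturday; its first Thursday is the 6th, so the 3rd Thursday is the 20th — Sep 20, 2040.
That is not after Sep 24, 2040, so look at Oct 2040.
Oct 2040 starts on a Monday; its first Thursday is the 4th, so the 3rd Thursday is the 18th — Oct 18, 2040.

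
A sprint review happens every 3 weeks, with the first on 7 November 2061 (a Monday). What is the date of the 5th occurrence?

30 January 2062

The 5th occurrence is 4 intervals after the first: 4 × 21 = 84 days after 7 November 2061.
November has 30 days — 23 days to the end of November leaves 61.
December has 31 days (30 left).
30 days into January → 30 January 2062.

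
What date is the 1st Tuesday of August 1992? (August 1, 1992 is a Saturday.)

1992-08-04

August 1992 begins on a Saturday, so the first Tuesday is August 4 (3 days later).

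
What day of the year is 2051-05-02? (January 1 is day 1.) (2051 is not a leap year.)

Days in months before May: 31 + 28 + 31 + 30 = 120.
Plus 2 days into May → day 122.

122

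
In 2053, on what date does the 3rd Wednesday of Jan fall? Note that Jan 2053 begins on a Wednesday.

Jan 2053 begins on a Wednesday, so the first Wednesday is Jan 1.
The 3rd Wednesday is 2 weeks later: 1 + 14 = 15.

Jan 15, 2053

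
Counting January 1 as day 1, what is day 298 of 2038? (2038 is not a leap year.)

January has 31 days (298 − 31 = 267 remain).
February has 28 days (267 − 28 = 239 remain).
March has 31 days (239 − 31 = 208 remain).
April has 30 days (208 − 30 = 178 remain).
May has 31 days (178 − 31 = 147 remain).
June has 30 days (147 − 30 = 117 remain).
July has 31 days (117 − 31 = 86 remain).
August has 31 days (86 − 31 = 55 remain).
September has 30 days (55 − 30 = 25 remain).
25 into October → October 25.

2038-10-25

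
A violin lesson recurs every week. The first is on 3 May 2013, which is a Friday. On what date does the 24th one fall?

11 October 2013

The 24th occurrence is 23 intervals after the first: 23 × 7 = 161 days after 3 May 2013.
May has 31 days — 28 days to the end of May leaves 133.
June has 30 days (103 left).
July has 31 days (72 left).
August has 31 days (41 left).
September has 30 days (11 left).
11 days into October → 11 October 2013.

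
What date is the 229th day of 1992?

January has 31 days (229 − 31 = 198 remain).
February has 29 days (198 − 29 = 169 remain).
March has 31 days (169 − 31 = 138 remain).
April has 30 days (138 − 30 = 108 remain).
May has 31 days (108 − 31 = 77 remain).
June has 30 days (77 − 30 = 47 remain).
July has 31 days (47 − 31 = 16 remain).
16 into August → August 16.

16 August 1992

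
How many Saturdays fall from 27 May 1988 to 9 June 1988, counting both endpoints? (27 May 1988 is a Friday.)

2

27 May 1988 is a Friday; the first Saturday on or after it is 28 May 1988 (1 day later).
From 28 May 1988 to 9 June 1988: 3 + 9 = 12 days (rest of May, June).
12 ÷ 7 = 1 full weeks with remainder 5, so 1 more Saturdays after the first → 2.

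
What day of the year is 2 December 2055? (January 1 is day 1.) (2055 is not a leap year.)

Days in months before December: 31 + 28 + 31 + 30 + 31 + 30 + 31 + 31 + 30 + 31 + 30 = 334.
Plus 2 days into December → day 336.

336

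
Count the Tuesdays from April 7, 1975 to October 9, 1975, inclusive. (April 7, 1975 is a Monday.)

April 7, 1975 is a Monday; the first Tuesday on or after it is April 8, 1975 (1 day later).
From April 8, 1975 to October 9, 1975: 22 + 31 + 30 + 31 + 31 + 30 + 9 = 184 days (rest of April, May, June, July, August, September, October).
184 ÷ 7 = 26 full weeks with remainder 2, so 26 more Tuesdays after the first → 27.

27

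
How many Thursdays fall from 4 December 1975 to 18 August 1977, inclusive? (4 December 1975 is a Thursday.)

4 December 1975 is a Thursday; the first Thursday on or after it is 4 December 1975.
From 4 December 1975 to 18 August 1977: 27 + 366 + 230 = 623 days (rest of 1975, 1976, to 18 August 1977 in 1977).
623 ÷ 7 = 89 full weeks with remainder 0, so 89 more Thursdays after the first → 90.

90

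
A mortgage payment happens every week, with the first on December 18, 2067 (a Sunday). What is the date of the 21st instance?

The 21st occurrence is 20 intervals after the first: 20 × 7 = 140 days after December 18, 2067.
December has 31 days — 13 days to the end of December leaves 127.
January has 31 days (96 left).
February has 29 days (67 left).
March has 31 days (36 left).
April has 30 days (6 left).
6 days into May → May 6, 2068.

May 6, 2068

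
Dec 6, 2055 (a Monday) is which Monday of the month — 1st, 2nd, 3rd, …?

Day 6 falls in week ⌈6/7⌉ of the month.
Days 1–7 hold the 1st Monday, 8–14 the 2nd, 15–21 the 3rd, 22–28 the 4th, 29–31 the 5th.
6 is in the range for the 1st.

1st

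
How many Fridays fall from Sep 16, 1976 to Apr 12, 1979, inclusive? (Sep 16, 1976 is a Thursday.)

Sep 16, 1976 is a Thursday; the first Friday on or after it is Sep 17, 1976 (1 day later).
From Sep 17, 1976 to Apr 12, 1979: 105 + 365 + 365 + 102 = 937 days (rest of 1976, 1977, 1978, to Apr 12, 1979 in 1979).
937 ÷ 7 = 133 full weeks with remainder 6, so 133 more Fridays after the first → 134.

134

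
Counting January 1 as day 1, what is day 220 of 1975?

January has 31 days (220 − 31 = 189 remain).
February has 28 days (189 − 28 = 161 remain).
March has 31 days (161 − 31 = 130 remain).
April has 30 days (130 − 30 = 100 remain).
May has 31 days (100 − 31 = 69 remain).
June has 30 days (69 − 30 = 39 remain).
July has 31 days (39 − 31 = 8 remain).
8 into August → August 8.

1975-08-08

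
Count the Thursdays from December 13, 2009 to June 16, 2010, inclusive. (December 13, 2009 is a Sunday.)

December 13, 2009 is a Sunday; the first Thursday on or after it is December 17, 2009 (4 days later).
From December 17, 2009 to June 16, 2010: 14 + 31 + 28 + 31 + 30 + 31 + 16 = 181 days (rest of December, January, February, March, April, May, June).
181 ÷ 7 = 25 full weeks with remainder 6, so 25 more Thursdays after the first → 26.

26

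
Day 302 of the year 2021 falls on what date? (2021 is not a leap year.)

January has 31 days (302 − 31 = 271 remain).
February has 28 days (271 − 28 = 243 remain).
March has 31 days (243 − 31 = 212 remain).
April has 30 days (212 − 30 = 182 remain).
May has 31 days (182 − 31 = 151 remain).
June has 30 days (151 − 30 = 121 remain).
July has 31 days (121 − 31 = 90 remain).
August has 31 days (90 − 31 = 59 remain).
September has 30 days (59 − 30 = 29 remain).
29 into October → October 29.

October 29, 2021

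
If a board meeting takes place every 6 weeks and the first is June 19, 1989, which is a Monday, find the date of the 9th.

May 21, 1990

The 9th occurrence is 8 intervals after the first: 8 × 42 = 336 days after June 19, 1989.
June has 30 days — 11 days to the end of June leaves 325.
July has 31 days (294 left).
August has 31 days (263 left).
September has 30 days (233 left).
October has 31 days (202 left).
November has 30 days (172 left).
December has 31 days (141 left).
January has 31 days (110 left).
February has 28 days (82 left).
March has 31 days (51 left).
April has 30 days (21 left).
21 days into May → May 21, 1990.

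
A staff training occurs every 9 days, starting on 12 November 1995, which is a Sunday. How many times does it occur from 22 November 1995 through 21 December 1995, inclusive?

3

Occurrences land 9·i days after 12 November 1995 for i = 0, 1, 2, …
22 November 1995 is 10 days after the start; 10 ÷ 9 = 1 remainder 1; since the remainder is 1, round up to i = 2. First occurrence in the window: #3 on 30 November 1995 (2×9 = 18 days in).
21 December 1995 is 39 days after the start; 39 ÷ 9 = 4 remainder 3. Last occurrence in the window: #5 on 18 December 1995.
Occurrences #3 through #5: 3 in total.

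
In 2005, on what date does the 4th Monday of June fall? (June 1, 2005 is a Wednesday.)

27 June 2005

June 2005 begins on a Wednesday, so the first Monday is June 6 (5 days later).
The 4th Monday is 3 weeks later: 6 + 21 = 27.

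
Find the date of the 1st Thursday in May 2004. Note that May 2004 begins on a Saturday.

May 2004 begins on a Saturday, so the first Thursday is May 6 (5 days later).

2004-05-06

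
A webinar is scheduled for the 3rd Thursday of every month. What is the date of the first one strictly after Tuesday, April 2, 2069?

April 18, 2069

April 2069 starts on a Monday; its first Thursday is the 4th, so the 3rd Thursday is the 18th — April 18, 2069.
April 18, 2069 is after April 2, 2069, so that is the next one.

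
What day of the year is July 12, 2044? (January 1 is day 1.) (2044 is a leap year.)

Days in months before July: 31 + 29 + 31 + 30 + 31 + 30 = 182.
Plus 12 days into July → day 194.

194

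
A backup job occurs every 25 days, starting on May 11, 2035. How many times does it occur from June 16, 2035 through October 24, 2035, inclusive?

5

Occurrences land 25·i days after May 11, 2035 for i = 0, 1, 2, …
June 16, 2035 is 36 days after the start; 36 ÷ 25 = 1 remainder 11; since the remainder is 11, round up to i = 2. First occurrence in the window: #3 on June 30, 2035 (2×25 = 50 days in).
October 24, 2035 is 166 days after the start; 166 ÷ 25 = 6 remainder 16. Last occurrence in the window: #7 on October 8, 2035.
Occurrences #3 through #7: 5 in total.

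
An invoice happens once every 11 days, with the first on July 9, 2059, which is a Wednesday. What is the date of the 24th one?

March 18, 2060

The 24th occurrence is 23 intervals after the first: 23 × 11 = 253 days after July 9, 2059.
July has 31 days — 22 days to the end of July leaves 231.
August has 31 days (200 left).
September has 30 days (170 left).
October has 31 days (139 left).
November has 30 days (109 left).
December has 31 days (78 left).
January has 31 days (47 left).
February has 29 days (18 left).
18 days into March → March 18, 2060.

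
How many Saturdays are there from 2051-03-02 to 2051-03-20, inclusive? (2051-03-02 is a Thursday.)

2051-03-02 is a Thursday; the first Saturday on or after it is 2051-03-04 (2 days later).
From 2051-03-04 to 2051-03-20 is 20 − 4 = 16 days.
16 ÷ 7 = 2 full weeks with remainder 2, so 2 more Saturdays after the first → 3.

3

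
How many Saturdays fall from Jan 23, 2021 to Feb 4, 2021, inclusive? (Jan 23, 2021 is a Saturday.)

Jan 23, 2021 is a Saturday; the first Saturday on or after it is Jan 23, 2021.
From Jan 23, 2021 to Feb 4, 2021: 8 + 4 = 12 days (rest of Jan, Feb).
12 ÷ 7 = 1 full weeks with remainder 5, so 1 more Saturdays after the first → 2.

2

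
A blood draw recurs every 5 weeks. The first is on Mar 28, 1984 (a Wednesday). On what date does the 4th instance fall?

The 4th occurrence is 3 intervals after the first: 3 × 35 = 105 days after Mar 28, 1984.
Mar has 31 days — 3 days to the end of Mar leaves 102.
Apr has 30 days (72 left).
May has 31 days (41 left).
Jun has 30 days (11 left).
11 days into Jul → Jul 11, 1984.

Jul 11, 1984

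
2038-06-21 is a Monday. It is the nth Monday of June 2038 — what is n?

Day 21 falls in week ⌈21/7⌉ of the month.
Days 1–7 hold the 1st Monday, 8–14 the 2nd, 15–21 the 3rd, 22–28 the 4th, 29–31 the 5th.
21 is in the range for the 3rd.

3rd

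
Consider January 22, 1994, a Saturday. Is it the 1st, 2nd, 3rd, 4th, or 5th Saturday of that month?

Day 22 falls in week ⌈22/7⌉ of the month.
Days 1–7 hold the 1st Saturday, 8–14 the 2nd, 15–21 the 3rd, 22–28 the 4th, 29–31 the 5th.
22 is in the range for the 4th.

4th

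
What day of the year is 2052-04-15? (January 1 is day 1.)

106

Days in months before April: 31 + 29 + 31 = 91.
Plus 15 days into April → day 106.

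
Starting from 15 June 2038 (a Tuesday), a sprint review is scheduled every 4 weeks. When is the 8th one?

28 December 2038

The 8th occurrence is 7 intervals after the first: 7 × 28 = 196 days after 15 June 2038.
June has 30 days — 15 days to the end of June leaves 181.
July has 31 days (150 left).
August has 31 days (119 left).
September has 30 days (89 left).
October has 31 days (58 left).
November has 30 days (28 left).
28 days into December → 28 December 2038.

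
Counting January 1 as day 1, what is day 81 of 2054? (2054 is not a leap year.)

Jan has 31 days (81 − 31 = 50 remain).
Feb has 28 days (50 − 28 = 22 remain).
22 into Mar → Mar 22.

Mar 22, 2054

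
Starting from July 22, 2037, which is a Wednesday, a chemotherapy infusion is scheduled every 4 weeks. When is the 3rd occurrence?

The 3rd occurrence is 2 intervals after the first: 2 × 28 = 56 days after July 22, 2037.
July has 31 days — 9 days to the end of July leaves 47.
August has 31 days (16 left).
16 days into September → September 16, 2037.

September 16, 2037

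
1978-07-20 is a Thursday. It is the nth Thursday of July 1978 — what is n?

Day 20 falls in week ⌈20/7⌉ of the month.
Days 1–7 hold the 1st Thursday, 8–14 the 2nd, 15–21 the 3rd, 22–28 the 4th, 29–31 the 5th.
20 is in the range for the 3rd.

3rd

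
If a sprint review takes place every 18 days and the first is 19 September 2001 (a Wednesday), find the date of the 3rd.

The 3rd occurrence is 2 intervals after the first: 2 × 18 = 36 days after 19 September 2001.
September has 30 days — 11 days to the end of September leaves 25.
25 days into October → 25 October 2001.

25 October 2001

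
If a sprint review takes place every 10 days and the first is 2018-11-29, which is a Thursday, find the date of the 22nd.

The 22nd occurrence is 21 intervals after the first: 21 × 10 = 210 days after 2018-11-29.
November has 30 days — 1 day to the end of November leaves 209.
December has 31 days (178 left).
January has 31 days (147 left).
February has 28 days (119 left).
March has 31 days (88 left).
April has 30 days (58 left).
May has 31 days (27 left).
27 days into June → 2019-06-27.

2019-06-27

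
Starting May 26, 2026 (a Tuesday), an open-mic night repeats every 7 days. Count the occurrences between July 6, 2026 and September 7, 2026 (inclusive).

Occurrences land 7·i days after May 26, 2026 for i = 0, 1, 2, …
July 6, 2026 is 41 days after the start; 41 ÷ 7 = 5 remainder 6; since the remainder is 6, round up to i = 6. First occurrence in the window: #7 on July 7, 2026 (6×7 = 42 days in).
September 7, 2026 is 104 days after the start; 104 ÷ 7 = 14 remainder 6. Last occurrence in the window: #15 on September 1, 2026.
Occurrences #7 through #15: 9 in total.

9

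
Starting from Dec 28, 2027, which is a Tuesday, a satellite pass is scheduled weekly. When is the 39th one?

The 39th occurrence is 38 intervals after the first: 38 × 7 = 266 days after Dec 28, 2027.
Dec has 31 days — 3 days to the end of Dec leaves 263.
Jan has 31 days (232 left).
Feb has 29 days (203 left).
Mar has 31 days (172 left).
Apr has 30 days (142 left).
May has 31 days (111 left).
Jun has 30 days (81 left).
Jul has 31 days (50 left).
Aug has 31 days (19 left).
19 days into Sep → Sep 19, 2028.

Sep 19, 2028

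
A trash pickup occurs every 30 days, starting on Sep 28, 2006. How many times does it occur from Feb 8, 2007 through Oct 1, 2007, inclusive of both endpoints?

8

Occurrences land 30·i days after Sep 28, 2006 for i = 0, 1, 2, …
Feb 8, 2007 is 133 days after the start; 133 ÷ 30 = 4 remainder 13; since the remainder is 13, round up to i = 5. First occurrence in the window: #6 on Feb 25, 2007 (5×30 = 150 days in).
Oct 1, 2007 is 368 days after the start; 368 ÷ 30 = 12 remainder 8. Last occurrence in the window: #13 on Sep 23, 2007.
Occurrences #6 through #13: 8 in total.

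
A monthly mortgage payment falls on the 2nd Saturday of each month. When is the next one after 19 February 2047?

9 March 2047

February 2047 starts on a Friday; its first Saturday is the 2nd, so the 2nd Saturday is the 9th — 9 February 2047.
That is not after 19 February 2047, so look at March 2047.
March 2047 starts on a Friday; its first Saturday is the 2nd, so the 2nd Saturday is the 9th — 9 March 2047.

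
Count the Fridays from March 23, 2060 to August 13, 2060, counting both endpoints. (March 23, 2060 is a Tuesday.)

21

March 23, 2060 is a Tuesday; the first Friday on or after it is March 26, 2060 (3 days later).
From March 26, 2060 to August 13, 2060: 5 + 30 + 31 + 30 + 31 + 13 = 140 days (rest of March, April, May, June, July, August).
140 ÷ 7 = 20 full weeks with remainder 0, so 20 more Fridays after the first → 21.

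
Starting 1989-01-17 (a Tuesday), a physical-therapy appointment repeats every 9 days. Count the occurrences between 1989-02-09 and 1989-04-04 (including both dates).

6

Occurrences land 9·i days after 1989-01-17 for i = 0, 1, 2, …
1989-02-09 is 23 days after the start; 23 ÷ 9 = 2 remainder 5; since the remainder is 5, round up to i = 3. First occurrence in the window: #4 on 1989-02-13 (3×9 = 27 days in).
1989-04-04 is 77 days after the start; 77 ÷ 9 = 8 remainder 5. Last occurrence in the window: #9 on 1989-03-30.
Occurrences #4 through #9: 6 in total.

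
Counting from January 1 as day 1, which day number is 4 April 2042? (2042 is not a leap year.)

Days in months before April: 31 + 28 + 31 = 90.
Plus 4 days into April → day 94.

94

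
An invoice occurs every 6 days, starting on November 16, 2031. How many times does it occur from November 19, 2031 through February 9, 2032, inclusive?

14

Occurrences land 6·i days after November 16, 2031 for i = 0, 1, 2, …
November 19, 2031 is 3 days after the start; 3 ÷ 6 = 0 remainder 3; since the remainder is 3, round up to i = 1. First occurrence in the window: #2 on November 22, 2031 (1×6 = 6 days in).
February 9, 2032 is 85 days after the start; 85 ÷ 6 = 14 remainder 1. Last occurrence in the window: #15 on February 8, 2032.
Occurrences #2 through #15: 14 in total.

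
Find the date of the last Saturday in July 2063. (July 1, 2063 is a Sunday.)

July 28, 2063

July 2063 begins on a Sunday, so the first Saturday is July 7 (6 days later).
July 2063 has 31 days. Adding weeks: 7, 14, 21, 28 — the last one ≤ 31 is the 28th.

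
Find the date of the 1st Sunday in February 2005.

The first Sunday of February 2005 is February 6.

6 February 2005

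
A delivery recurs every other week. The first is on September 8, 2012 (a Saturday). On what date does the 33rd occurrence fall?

The 33rd occurrence is 32 intervals after the first: 32 × 14 = 448 days after September 8, 2012.
September has 30 days — 22 days to the end of September leaves 426.
From end of September to end of 2012 is 92 days (334 left).
January has 31 days (303 left).
February has 28 days (275 left).
March has 31 days (244 left).
April has 30 days (214 left).
May has 31 days (183 left).
June has 30 days (153 left).
July has 31 days (122 left).
August has 31 days (91 left).
September has 30 days (61 left).
October has 31 days (30 left).
30 days into November → November 30, 2013.

November 30, 2013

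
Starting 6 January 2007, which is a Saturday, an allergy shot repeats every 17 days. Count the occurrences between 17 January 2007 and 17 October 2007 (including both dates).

Occurrences land 17·i days after 6 January 2007 for i = 0, 1, 2, …
17 January 2007 is 11 days after the start; 11 ÷ 17 = 0 remainder 11; since the remainder is 11, round up to i = 1. First occurrence in the window: #2 on 23 January 2007 (1×17 = 17 days in).
17 October 2007 is 284 days after the start; 284 ÷ 17 = 16 remainder 12. Last occurrence in the window: #17 on 5 October 2007.
Occurrences #2 through #17: 16 in total.

16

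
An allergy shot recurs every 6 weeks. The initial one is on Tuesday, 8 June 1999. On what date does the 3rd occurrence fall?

The 3rd occurrence is 2 intervals after the first: 2 × 42 = 84 days after 8 June 1999.
June has 30 days — 22 days to the end of June leaves 62.
July has 31 days (31 left).
31 days into August → 31 August 1999.

31 August 1999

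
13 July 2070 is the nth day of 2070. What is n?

194

Days in months before July: 31 + 28 + 31 + 30 + 31 + 30 = 181.
Plus 13 days into July → day 194.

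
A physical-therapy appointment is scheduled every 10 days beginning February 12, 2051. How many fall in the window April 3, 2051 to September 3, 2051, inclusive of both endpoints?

16

Occurrences land 10·i days after February 12, 2051 for i = 0, 1, 2, …
April 3, 2051 is 50 days after the start; 50 ÷ 10 = 5 remainder 0. First occurrence in the window: #6 on April 3, 2051 (5×10 = 50 days in).
September 3, 2051 is 203 days after the start; 203 ÷ 10 = 20 remainder 3. Last occurrence in the window: #21 on August 31, 2051.
Occurrences #6 through #21: 16 in total.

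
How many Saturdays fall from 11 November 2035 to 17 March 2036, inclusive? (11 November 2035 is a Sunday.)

18

11 November 2035 is a Sunday; the first Saturday on or after it is 17 November 2035 (6 days later).
From 17 November 2035 to 17 March 2036: 13 + 31 + 31 + 29 + 17 = 121 days (rest of November, December, January, February, March).
121 ÷ 7 = 17 full weeks with remainder 2, so 17 more Saturdays after the first → 18.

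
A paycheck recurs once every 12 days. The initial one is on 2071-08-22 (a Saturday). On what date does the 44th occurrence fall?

The 44th occurrence is 43 intervals after the first: 43 × 12 = 516 days after 2071-08-22.
August has 31 days — 9 days to the end of August leaves 507.
From end of August to end of 2071 is 122 days (385 left).
2072 has 366 days (19 left).
19 days into January → 2073-01-19.

2073-01-19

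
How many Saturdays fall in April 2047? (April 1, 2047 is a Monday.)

4

April 1, 2047 is a Monday; the first Saturday on or after it is April 6, 2047 (5 days later).
From April 6, 2047 to April 30, 2047 is 30 − 6 = 24 days.
24 ÷ 7 = 3 full weeks with remainder 3, so 3 more Saturdays after the first → 4.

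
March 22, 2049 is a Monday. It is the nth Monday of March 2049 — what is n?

Day 22 falls in week ⌈22/7⌉ of the month.
Days 1–7 hold the 1st Monday, 8–14 the 2nd, 15–21 the 3rd, 22–28 the 4th, 29–31 the 5th.
22 is in the range for the 4th.

4th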